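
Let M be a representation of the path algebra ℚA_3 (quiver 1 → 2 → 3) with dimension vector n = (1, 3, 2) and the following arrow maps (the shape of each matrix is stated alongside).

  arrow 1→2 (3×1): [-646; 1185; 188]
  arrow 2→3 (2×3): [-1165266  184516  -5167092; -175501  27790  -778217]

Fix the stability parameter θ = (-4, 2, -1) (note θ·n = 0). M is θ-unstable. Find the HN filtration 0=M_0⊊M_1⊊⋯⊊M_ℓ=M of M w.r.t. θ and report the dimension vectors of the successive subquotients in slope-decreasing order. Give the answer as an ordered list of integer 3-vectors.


Interval decomposition of M: I[1,2], I[2,3]^2.
HN type (ℓ=3): μ^(1)=2; μ^(2)=1/2; μ^(3)=-4

((0, 1, 0); (0, 2, 2); (1, 0, 0))


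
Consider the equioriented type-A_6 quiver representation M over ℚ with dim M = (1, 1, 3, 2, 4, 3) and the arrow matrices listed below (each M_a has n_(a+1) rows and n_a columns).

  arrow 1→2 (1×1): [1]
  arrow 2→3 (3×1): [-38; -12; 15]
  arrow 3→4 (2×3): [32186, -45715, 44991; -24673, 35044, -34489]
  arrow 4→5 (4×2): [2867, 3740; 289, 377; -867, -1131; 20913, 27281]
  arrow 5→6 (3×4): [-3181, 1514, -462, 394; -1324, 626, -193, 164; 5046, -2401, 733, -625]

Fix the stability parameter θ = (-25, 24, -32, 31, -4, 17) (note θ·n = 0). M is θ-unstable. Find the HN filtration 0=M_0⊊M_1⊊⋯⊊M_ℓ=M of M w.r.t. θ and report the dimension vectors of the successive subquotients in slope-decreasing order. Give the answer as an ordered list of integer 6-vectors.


Interval decomposition of M: I[1,6], I[3,3], I[3,6], I[5,5], I[5,6].
HN type (ℓ=5): μ^(1)=17; μ^(2)=27/2; μ^(3)=-4; μ^(4)=-25; μ^(5)=-32

((0, 0, 0, 0, 0, 3); (0, 0, 0, 2, 2, 0); (0, 1, 1, 0, 2, 0); (1, 0, 0, 0, 0, 0); (0, 0, 2, 0, 0, 0))


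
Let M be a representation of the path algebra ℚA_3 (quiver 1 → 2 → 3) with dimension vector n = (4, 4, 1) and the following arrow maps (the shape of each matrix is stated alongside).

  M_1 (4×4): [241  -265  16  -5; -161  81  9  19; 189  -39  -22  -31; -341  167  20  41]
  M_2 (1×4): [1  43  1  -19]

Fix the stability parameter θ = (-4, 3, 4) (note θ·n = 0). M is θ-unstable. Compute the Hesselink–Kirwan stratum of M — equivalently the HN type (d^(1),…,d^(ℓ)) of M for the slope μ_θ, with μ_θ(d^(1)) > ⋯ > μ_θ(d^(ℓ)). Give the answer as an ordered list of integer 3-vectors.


Interval decomposition of M: I[1,2]^3, I[1,3].
HN type (ℓ=3): μ^(1)=4; μ^(2)=3; μ^(3)=-4

((0, 0, 1); (0, 4, 0); (4, 0, 0))


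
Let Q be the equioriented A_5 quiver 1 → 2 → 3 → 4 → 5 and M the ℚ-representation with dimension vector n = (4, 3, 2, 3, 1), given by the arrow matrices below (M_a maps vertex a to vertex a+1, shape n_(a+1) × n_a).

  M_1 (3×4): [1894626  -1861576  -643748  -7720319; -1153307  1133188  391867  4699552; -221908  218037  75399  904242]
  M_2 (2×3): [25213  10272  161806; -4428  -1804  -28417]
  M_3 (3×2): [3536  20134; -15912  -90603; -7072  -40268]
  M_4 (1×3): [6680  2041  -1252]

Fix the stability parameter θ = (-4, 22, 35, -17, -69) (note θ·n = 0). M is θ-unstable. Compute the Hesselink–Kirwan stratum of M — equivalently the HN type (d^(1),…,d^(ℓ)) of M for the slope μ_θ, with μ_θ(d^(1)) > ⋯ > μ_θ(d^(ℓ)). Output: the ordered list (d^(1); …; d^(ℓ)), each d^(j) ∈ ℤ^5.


Via rank(M_{q-1}∘⋯∘M_p): M ≅ I[1,1], I[1,2], I[1,3], I[1,5], I[4,4]^2.
μ_θ-semistable layers: μ^(1)=35; μ^(2)=22; μ^(3)=-4; μ^(4)=-33/5; μ^(5)=-17

((0, 0, 1, 0, 0); (0, 2, 0, 0, 0); (3, 0, 0, 0, 0); (1, 1, 1, 1, 1); (0, 0, 0, 2, 0))


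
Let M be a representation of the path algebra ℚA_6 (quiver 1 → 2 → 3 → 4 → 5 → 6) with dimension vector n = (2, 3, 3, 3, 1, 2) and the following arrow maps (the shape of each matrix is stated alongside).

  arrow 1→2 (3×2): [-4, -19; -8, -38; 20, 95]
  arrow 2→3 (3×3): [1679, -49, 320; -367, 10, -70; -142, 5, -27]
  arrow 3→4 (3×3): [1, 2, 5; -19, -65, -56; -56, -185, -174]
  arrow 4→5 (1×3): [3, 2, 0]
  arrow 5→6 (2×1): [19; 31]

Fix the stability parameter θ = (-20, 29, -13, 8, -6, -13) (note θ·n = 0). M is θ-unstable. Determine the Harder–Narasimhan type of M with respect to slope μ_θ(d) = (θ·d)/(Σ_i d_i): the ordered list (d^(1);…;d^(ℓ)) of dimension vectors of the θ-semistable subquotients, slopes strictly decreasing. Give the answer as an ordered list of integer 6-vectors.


Barcode: M ≅ I[1,1], I[1,6], I[2,4]^2, I[6,6]. HN layers by μ_θ (4 steps, strictly decreasing):
  μ^(1)=8; μ^(2)=1; μ^(3)=-13; μ^(4)=-20

((0, 2, 2, 2, 0, 0); (0, 1, 1, 1, 1, 1); (0, 0, 0, 0, 0, 1); (2, 0, 0, 0, 0, 0))


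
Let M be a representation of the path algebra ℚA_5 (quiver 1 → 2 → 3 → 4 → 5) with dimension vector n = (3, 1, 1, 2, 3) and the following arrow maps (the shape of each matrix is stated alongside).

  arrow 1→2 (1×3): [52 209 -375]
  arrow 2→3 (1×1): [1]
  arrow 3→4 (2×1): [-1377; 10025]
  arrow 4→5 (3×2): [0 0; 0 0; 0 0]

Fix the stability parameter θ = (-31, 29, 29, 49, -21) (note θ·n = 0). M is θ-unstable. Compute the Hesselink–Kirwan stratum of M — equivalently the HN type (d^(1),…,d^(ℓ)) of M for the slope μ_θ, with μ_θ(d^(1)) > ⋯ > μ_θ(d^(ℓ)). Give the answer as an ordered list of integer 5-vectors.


Barcode: M ≅ I[1,1]^2, I[1,4], I[4,4], I[5,5]^3. HN layers by μ_θ (4 steps, strictly decreasing):
  μ^(1)=49; μ^(2)=29; μ^(3)=-21; μ^(4)=-31

((0, 0, 0, 2, 0); (0, 1, 1, 0, 0); (0, 0, 0, 0, 3); (3, 0, 0, 0, 0))


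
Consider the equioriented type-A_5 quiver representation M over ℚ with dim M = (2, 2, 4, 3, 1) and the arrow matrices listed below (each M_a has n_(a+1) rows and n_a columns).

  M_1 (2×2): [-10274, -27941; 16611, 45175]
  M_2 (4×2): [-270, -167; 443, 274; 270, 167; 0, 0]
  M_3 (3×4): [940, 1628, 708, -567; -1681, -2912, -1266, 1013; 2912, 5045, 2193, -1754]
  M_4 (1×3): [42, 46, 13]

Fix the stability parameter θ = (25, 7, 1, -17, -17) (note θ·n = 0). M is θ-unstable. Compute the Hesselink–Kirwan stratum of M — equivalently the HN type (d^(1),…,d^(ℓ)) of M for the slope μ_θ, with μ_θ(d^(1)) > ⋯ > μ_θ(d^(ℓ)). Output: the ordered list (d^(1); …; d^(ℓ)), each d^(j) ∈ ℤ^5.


Via rank(M_{q-1}∘⋯∘M_p): M ≅ I[1,4], I[1,5], I[3,3], I[3,4].
μ_θ-semistable layers: μ^(1)=4; μ^(2)=1; μ^(3)=-1/5; μ^(4)=-8

((1, 1, 1, 1, 0); (0, 0, 1, 0, 0); (1, 1, 1, 1, 1); (0, 0, 1, 1, 0))


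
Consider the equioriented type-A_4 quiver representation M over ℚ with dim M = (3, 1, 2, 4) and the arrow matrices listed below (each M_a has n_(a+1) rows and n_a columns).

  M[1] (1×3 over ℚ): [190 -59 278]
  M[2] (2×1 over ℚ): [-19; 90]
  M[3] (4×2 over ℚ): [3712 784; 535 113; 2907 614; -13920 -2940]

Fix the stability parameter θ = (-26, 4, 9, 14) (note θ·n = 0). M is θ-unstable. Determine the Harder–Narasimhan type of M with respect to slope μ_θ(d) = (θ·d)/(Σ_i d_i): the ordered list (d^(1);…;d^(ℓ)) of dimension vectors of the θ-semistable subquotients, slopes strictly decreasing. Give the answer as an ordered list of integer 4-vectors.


Barcode: M ≅ I[1,1]^2, I[1,4], I[3,4], I[4,4]^2. HN layers by μ_θ (4 steps, strictly decreasing):
  μ^(1)=14; μ^(2)=9; μ^(3)=4; μ^(4)=-26

((0, 0, 0, 4); (0, 0, 2, 0); (0, 1, 0, 0); (3, 0, 0, 0))


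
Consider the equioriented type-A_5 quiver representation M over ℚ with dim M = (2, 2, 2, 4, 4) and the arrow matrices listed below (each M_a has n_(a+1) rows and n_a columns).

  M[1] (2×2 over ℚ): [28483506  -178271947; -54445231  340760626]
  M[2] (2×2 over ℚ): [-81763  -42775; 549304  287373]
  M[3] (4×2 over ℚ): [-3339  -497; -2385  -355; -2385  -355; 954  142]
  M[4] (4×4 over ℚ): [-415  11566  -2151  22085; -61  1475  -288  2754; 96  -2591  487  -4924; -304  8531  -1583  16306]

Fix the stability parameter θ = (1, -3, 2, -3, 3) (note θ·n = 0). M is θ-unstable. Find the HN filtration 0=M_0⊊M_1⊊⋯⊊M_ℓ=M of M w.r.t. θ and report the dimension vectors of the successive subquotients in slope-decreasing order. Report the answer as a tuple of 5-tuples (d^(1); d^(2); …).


Via rank(M_{q-1}∘⋯∘M_p): M ≅ I[1,3], I[1,4], I[4,5]^3, I[5,5].
μ_θ-semistable layers: μ^(1)=3; μ^(2)=2; μ^(3)=-1/2; μ^(4)=-1; μ^(5)=-3

((0, 0, 0, 0, 4); (0, 0, 1, 0, 0); (0, 0, 1, 1, 0); (2, 2, 0, 0, 0); (0, 0, 0, 3, 0))


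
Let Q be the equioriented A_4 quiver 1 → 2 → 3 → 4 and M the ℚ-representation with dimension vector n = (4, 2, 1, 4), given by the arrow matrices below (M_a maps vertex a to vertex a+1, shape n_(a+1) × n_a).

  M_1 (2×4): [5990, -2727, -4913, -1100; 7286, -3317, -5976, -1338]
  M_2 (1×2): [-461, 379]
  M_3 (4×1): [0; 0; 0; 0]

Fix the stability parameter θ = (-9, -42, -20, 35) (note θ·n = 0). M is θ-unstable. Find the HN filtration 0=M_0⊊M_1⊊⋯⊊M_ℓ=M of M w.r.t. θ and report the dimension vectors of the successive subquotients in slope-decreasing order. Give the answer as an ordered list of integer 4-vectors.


Interval decomposition of M: I[1,1]^2, I[1,2], I[1,3], I[4,4]^4.
HN type (ℓ=4): μ^(1)=35; μ^(2)=-9; μ^(3)=-20; μ^(4)=-51/2

((0, 0, 0, 4); (2, 0, 0, 0); (0, 0, 1, 0); (2, 2, 0, 0))


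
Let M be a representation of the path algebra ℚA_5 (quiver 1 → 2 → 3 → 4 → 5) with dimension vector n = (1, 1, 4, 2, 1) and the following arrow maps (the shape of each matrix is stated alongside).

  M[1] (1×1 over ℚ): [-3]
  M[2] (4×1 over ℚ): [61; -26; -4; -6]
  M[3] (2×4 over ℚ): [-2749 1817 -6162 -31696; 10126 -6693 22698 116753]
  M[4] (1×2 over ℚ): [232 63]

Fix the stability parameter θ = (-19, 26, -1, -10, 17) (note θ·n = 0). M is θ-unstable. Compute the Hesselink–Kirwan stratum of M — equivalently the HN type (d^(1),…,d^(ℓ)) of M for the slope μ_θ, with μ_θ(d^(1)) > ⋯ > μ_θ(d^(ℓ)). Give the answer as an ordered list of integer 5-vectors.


Barcode: M ≅ I[1,5], I[3,3]^2, I[3,4]. HN layers by μ_θ (5 steps, strictly decreasing):
  μ^(1)=17; μ^(2)=5; μ^(3)=-1; μ^(4)=-11/2; μ^(5)=-19

((0, 0, 0, 0, 1); (0, 1, 1, 1, 0); (0, 0, 2, 0, 0); (0, 0, 1, 1, 0); (1, 0, 0, 0, 0))


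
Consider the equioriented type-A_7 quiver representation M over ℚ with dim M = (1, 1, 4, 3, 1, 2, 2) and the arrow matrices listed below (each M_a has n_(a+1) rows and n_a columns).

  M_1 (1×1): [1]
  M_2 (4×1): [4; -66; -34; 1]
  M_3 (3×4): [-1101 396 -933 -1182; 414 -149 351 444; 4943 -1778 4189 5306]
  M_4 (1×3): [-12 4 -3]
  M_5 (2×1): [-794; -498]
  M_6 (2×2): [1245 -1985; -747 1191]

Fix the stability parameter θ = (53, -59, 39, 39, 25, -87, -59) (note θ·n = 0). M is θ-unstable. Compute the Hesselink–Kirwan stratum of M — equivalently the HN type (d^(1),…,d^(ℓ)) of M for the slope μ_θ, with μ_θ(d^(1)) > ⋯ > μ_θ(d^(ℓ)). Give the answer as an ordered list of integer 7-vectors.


Interval decomposition of M: I[1,3], I[3,3], I[3,4], I[3,6], I[4,4], I[6,7], I[7,7].
HN type (ℓ=5): μ^(1)=39; μ^(2)=4; μ^(3)=-3; μ^(4)=-59; μ^(5)=-87

((0, 0, 3, 2, 0, 0, 0); (0, 0, 1, 1, 1, 1, 0); (1, 1, 0, 0, 0, 0, 0); (0, 0, 0, 0, 0, 0, 2); (0, 0, 0, 0, 0, 1, 0))


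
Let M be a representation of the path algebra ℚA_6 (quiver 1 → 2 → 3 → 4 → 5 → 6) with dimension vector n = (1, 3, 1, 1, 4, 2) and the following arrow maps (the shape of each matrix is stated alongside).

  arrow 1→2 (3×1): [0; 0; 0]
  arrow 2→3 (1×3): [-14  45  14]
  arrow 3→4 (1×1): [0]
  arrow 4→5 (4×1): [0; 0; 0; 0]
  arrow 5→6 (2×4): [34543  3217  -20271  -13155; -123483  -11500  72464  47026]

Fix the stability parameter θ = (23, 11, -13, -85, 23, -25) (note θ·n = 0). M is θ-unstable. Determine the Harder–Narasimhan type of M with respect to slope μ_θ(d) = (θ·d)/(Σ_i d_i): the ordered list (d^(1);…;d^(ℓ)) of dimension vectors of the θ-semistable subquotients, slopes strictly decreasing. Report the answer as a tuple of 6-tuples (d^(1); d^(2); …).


Via rank(M_{q-1}∘⋯∘M_p): M ≅ I[1,1], I[2,2]^2, I[2,3], I[4,4], I[5,5]^2, I[5,6]^2.
μ_θ-semistable layers: μ^(1)=23; μ^(2)=11; μ^(3)=-1; μ^(4)=-85

((1, 0, 0, 0, 2, 0); (0, 2, 0, 0, 0, 0); (0, 1, 1, 0, 2, 2); (0, 0, 0, 1, 0, 0))


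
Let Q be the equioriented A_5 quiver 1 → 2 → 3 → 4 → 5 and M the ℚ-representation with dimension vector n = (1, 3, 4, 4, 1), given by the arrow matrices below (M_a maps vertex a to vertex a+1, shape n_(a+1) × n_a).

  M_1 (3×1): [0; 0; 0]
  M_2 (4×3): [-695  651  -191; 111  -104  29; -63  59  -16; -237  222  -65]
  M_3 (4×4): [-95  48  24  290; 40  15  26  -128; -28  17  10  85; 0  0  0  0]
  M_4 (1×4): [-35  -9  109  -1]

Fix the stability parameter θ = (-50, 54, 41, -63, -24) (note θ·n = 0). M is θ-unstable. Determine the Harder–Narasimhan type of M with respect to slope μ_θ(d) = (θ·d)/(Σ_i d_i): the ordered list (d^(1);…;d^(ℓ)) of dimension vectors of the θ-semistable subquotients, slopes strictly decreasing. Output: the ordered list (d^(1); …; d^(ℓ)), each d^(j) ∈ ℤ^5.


Interval decomposition of M: I[1,1], I[2,3], I[2,4], I[2,5], I[3,4], I[4,4].
HN type (ℓ=6): μ^(1)=95/2; μ^(2)=32/3; μ^(3)=2; μ^(4)=-11; μ^(5)=-50; μ^(6)=-63

((0, 1, 1, 0, 0); (0, 1, 1, 1, 0); (0, 1, 1, 1, 1); (0, 0, 1, 1, 0); (1, 0, 0, 0, 0); (0, 0, 0, 1, 0))


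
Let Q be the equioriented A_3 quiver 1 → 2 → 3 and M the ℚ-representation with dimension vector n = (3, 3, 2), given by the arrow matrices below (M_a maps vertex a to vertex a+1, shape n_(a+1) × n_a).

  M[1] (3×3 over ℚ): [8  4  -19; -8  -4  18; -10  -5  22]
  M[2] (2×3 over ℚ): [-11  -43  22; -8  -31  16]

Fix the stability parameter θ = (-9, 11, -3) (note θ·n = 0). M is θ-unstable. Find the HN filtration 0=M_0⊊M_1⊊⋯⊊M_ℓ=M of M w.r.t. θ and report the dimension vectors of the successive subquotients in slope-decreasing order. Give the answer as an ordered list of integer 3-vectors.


Interval decomposition of M: I[1,1], I[1,2], I[1,3], I[2,3].
HN type (ℓ=3): μ^(1)=11; μ^(2)=4; μ^(3)=-9

((0, 1, 0); (0, 2, 2); (3, 0, 0))


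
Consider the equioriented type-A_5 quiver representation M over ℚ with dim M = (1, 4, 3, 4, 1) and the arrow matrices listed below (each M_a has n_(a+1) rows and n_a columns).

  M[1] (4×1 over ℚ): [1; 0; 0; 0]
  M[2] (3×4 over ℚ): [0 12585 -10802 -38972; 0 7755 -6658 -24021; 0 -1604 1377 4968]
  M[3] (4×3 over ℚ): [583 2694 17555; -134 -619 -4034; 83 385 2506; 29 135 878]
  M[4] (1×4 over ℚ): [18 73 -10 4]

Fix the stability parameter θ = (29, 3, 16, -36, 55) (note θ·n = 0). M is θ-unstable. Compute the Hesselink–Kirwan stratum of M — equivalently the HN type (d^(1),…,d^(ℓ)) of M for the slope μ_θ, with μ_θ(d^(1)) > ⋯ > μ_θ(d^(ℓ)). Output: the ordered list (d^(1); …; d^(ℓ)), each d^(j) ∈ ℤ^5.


Interval decomposition of M: I[1,2], I[2,4]^2, I[2,5], I[4,4].
HN type (ℓ=4): μ^(1)=55; μ^(2)=16; μ^(3)=-17/3; μ^(4)=-36

((0, 0, 0, 0, 1); (1, 1, 0, 0, 0); (0, 3, 3, 3, 0); (0, 0, 0, 1, 0))


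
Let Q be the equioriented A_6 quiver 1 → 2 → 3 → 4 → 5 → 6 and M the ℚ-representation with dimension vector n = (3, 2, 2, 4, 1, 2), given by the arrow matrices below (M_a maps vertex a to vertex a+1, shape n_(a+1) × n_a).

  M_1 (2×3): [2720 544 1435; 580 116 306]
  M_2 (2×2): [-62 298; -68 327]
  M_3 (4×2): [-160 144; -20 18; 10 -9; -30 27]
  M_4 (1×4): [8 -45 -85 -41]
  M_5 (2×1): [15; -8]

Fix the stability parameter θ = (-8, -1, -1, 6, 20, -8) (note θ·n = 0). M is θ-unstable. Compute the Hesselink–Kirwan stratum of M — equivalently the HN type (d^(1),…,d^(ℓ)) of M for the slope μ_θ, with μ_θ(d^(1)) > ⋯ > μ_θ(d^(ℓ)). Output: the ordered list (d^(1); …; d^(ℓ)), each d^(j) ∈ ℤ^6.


Interval decomposition of M: I[1,1], I[1,3], I[1,4], I[4,4]^2, I[4,6], I[6,6].
HN type (ℓ=3): μ^(1)=6; μ^(2)=-1; μ^(3)=-8

((0, 0, 0, 4, 1, 1); (0, 2, 2, 0, 0, 0); (3, 0, 0, 0, 0, 1))


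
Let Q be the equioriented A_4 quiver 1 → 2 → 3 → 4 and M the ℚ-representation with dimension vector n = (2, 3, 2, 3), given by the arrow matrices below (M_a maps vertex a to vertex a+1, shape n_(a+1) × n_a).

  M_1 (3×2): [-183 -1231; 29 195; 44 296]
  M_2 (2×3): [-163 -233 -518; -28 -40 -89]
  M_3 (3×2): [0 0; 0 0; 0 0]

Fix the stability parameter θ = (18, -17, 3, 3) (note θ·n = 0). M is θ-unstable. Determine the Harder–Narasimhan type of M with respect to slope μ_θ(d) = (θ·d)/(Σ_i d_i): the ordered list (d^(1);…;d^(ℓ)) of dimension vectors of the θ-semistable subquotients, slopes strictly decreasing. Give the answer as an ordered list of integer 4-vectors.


Barcode: M ≅ I[1,2], I[1,3], I[2,3], I[4,4]^3. HN layers by μ_θ (3 steps, strictly decreasing):
  μ^(1)=3; μ^(2)=1/2; μ^(3)=-17

((0, 0, 2, 3); (2, 2, 0, 0); (0, 1, 0, 0))


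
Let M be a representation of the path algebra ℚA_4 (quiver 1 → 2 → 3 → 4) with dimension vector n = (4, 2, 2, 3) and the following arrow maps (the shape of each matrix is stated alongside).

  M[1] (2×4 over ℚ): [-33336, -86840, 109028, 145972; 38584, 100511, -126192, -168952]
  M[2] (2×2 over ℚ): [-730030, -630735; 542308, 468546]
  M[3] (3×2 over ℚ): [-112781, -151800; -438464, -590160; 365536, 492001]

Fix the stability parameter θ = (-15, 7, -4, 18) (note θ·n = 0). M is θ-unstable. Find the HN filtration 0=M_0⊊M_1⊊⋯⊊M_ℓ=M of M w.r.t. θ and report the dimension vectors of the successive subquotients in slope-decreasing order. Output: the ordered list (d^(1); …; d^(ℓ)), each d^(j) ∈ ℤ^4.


Via rank(M_{q-1}∘⋯∘M_p): M ≅ I[1,1]^2, I[1,2], I[1,4], I[3,4], I[4,4].
μ_θ-semistable layers: μ^(1)=18; μ^(2)=7; μ^(3)=3/2; μ^(4)=-4; μ^(5)=-15

((0, 0, 0, 3); (0, 1, 0, 0); (0, 1, 1, 0); (0, 0, 1, 0); (4, 0, 0, 0))


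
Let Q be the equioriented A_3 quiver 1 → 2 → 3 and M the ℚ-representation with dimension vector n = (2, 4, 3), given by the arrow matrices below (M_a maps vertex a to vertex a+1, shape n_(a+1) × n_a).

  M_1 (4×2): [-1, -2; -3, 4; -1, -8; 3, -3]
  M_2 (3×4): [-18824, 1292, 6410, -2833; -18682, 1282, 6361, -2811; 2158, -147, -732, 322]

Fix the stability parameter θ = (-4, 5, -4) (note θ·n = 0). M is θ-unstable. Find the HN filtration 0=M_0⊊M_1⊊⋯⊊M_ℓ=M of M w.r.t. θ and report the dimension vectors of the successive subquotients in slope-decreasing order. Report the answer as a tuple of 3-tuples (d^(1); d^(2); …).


Barcode: M ≅ I[1,3]^2, I[2,2], I[2,3]. HN layers by μ_θ (3 steps, strictly decreasing):
  μ^(1)=5; μ^(2)=1/2; μ^(3)=-4

((0, 1, 0); (0, 3, 3); (2, 0, 0))


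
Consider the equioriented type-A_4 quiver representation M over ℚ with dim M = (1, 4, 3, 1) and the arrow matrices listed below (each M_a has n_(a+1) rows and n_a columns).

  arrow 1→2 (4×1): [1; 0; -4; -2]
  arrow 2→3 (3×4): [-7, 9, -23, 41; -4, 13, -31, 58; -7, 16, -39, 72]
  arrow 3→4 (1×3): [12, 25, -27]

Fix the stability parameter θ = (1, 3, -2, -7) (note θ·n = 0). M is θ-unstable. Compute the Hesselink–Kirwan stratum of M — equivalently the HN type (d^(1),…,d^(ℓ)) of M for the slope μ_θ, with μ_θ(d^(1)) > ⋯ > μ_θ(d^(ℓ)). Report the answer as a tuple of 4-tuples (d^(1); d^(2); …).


Interval decomposition of M: I[1,4], I[2,2], I[2,3]^2.
HN type (ℓ=3): μ^(1)=3; μ^(2)=1/2; μ^(3)=-5/4

((0, 1, 0, 0); (0, 2, 2, 0); (1, 1, 1, 1))


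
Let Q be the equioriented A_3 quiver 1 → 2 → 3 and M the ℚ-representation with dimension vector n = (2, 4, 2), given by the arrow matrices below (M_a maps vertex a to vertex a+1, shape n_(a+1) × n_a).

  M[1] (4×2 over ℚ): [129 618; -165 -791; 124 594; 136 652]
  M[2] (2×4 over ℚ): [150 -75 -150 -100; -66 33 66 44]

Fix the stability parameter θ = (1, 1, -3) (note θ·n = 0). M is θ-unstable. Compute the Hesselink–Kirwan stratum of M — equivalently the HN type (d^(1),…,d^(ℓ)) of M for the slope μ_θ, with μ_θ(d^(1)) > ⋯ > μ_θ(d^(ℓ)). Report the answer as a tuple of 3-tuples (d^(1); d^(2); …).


Barcode: M ≅ I[1,2], I[1,3], I[2,2]^2, I[3,3]. HN layers by μ_θ (3 steps, strictly decreasing):
  μ^(1)=1; μ^(2)=-1/3; μ^(3)=-3

((1, 3, 0); (1, 1, 1); (0, 0, 1))


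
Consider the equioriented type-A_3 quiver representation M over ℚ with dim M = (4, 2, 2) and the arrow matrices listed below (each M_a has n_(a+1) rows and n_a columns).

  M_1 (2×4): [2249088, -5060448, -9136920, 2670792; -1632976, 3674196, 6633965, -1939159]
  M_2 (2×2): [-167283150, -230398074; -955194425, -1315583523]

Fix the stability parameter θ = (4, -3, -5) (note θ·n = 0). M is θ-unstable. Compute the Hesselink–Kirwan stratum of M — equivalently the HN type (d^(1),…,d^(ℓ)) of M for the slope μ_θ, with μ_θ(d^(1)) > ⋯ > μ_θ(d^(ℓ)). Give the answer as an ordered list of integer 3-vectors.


Barcode: M ≅ I[1,1]^3, I[1,3], I[2,2], I[3,3]. HN layers by μ_θ (4 steps, strictly decreasing):
  μ^(1)=4; μ^(2)=-4/3; μ^(3)=-3; μ^(4)=-5

((3, 0, 0); (1, 1, 1); (0, 1, 0); (0, 0, 1))


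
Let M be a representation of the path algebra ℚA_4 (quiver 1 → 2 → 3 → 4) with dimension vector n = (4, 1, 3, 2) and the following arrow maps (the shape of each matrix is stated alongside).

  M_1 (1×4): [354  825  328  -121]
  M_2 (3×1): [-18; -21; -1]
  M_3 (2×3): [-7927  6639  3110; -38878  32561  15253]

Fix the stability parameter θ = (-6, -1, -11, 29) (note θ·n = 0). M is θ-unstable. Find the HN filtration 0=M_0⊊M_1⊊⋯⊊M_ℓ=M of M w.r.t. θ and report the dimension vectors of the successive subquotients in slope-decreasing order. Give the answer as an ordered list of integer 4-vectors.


Interval decomposition of M: I[1,1]^3, I[1,4], I[3,3], I[3,4].
HN type (ℓ=3): μ^(1)=29; μ^(2)=-6; μ^(3)=-11

((0, 0, 0, 2); (4, 1, 1, 0); (0, 0, 2, 0))


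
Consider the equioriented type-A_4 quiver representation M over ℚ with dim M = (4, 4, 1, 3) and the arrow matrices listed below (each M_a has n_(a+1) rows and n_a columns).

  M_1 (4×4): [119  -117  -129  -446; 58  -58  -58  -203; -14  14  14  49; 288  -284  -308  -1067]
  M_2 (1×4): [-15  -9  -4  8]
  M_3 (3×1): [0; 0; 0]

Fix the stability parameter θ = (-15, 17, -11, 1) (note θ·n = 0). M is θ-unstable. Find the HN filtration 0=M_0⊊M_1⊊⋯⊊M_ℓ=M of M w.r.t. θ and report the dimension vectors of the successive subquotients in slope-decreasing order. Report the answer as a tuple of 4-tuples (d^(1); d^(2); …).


Interval decomposition of M: I[1,1]^2, I[1,2], I[1,3], I[2,2]^2, I[4,4]^3.
HN type (ℓ=4): μ^(1)=17; μ^(2)=3; μ^(3)=1; μ^(4)=-15

((0, 3, 0, 0); (0, 1, 1, 0); (0, 0, 0, 3); (4, 0, 0, 0))


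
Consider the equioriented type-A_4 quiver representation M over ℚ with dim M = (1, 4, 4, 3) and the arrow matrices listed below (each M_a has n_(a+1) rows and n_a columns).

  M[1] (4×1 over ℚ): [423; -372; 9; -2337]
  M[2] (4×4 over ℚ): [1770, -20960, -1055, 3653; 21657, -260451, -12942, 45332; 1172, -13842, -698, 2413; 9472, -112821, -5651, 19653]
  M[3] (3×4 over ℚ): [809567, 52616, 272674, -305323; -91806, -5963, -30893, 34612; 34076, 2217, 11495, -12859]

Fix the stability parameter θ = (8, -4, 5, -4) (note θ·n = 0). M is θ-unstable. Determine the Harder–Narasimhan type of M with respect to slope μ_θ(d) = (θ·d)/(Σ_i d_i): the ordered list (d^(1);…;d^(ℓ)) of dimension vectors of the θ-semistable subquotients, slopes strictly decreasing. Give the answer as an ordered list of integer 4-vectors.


Via rank(M_{q-1}∘⋯∘M_p): M ≅ I[1,4], I[2,3], I[2,4]^2.
μ_θ-semistable layers: μ^(1)=5; μ^(2)=5/4; μ^(3)=1/2; μ^(4)=-4

((0, 0, 1, 0); (1, 1, 1, 1); (0, 0, 2, 2); (0, 3, 0, 0))


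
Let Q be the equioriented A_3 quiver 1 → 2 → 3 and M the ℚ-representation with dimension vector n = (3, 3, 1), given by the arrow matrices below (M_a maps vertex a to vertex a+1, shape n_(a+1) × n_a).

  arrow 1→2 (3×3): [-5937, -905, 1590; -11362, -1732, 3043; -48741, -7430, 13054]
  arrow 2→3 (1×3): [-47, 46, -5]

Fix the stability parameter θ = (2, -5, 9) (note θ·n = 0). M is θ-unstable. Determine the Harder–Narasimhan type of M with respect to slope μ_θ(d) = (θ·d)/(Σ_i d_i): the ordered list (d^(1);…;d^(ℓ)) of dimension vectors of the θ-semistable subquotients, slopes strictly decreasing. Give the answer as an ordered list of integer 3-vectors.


Interval decomposition of M: I[1,2]^2, I[1,3].
HN type (ℓ=2): μ^(1)=9; μ^(2)=-3/2

((0, 0, 1); (3, 3, 0))


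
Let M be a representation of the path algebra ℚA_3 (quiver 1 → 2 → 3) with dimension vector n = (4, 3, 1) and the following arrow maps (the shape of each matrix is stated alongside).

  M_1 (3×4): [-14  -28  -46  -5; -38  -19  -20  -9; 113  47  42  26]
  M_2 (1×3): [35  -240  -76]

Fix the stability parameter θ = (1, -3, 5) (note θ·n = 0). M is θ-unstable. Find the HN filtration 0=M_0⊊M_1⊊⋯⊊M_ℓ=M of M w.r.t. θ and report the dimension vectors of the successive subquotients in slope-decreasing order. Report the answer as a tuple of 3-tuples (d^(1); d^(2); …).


Barcode: M ≅ I[1,1], I[1,2]^2, I[1,3]. HN layers by μ_θ (3 steps, strictly decreasing):
  μ^(1)=5; μ^(2)=1; μ^(3)=-1

((0, 0, 1); (1, 0, 0); (3, 3, 0))


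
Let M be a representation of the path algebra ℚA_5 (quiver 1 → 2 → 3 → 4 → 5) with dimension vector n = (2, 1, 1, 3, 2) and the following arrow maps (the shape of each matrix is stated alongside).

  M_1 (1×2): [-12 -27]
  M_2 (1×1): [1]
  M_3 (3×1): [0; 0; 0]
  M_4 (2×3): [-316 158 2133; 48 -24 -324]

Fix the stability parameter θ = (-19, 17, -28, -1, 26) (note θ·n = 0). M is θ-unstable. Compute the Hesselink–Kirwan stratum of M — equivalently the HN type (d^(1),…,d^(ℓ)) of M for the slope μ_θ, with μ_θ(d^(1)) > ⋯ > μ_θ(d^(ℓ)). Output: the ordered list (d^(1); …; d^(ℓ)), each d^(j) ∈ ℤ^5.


Via rank(M_{q-1}∘⋯∘M_p): M ≅ I[1,1], I[1,3], I[4,4]^2, I[4,5], I[5,5].
μ_θ-semistable layers: μ^(1)=26; μ^(2)=-1; μ^(3)=-11/2; μ^(4)=-19

((0, 0, 0, 0, 2); (0, 0, 0, 3, 0); (0, 1, 1, 0, 0); (2, 0, 0, 0, 0))


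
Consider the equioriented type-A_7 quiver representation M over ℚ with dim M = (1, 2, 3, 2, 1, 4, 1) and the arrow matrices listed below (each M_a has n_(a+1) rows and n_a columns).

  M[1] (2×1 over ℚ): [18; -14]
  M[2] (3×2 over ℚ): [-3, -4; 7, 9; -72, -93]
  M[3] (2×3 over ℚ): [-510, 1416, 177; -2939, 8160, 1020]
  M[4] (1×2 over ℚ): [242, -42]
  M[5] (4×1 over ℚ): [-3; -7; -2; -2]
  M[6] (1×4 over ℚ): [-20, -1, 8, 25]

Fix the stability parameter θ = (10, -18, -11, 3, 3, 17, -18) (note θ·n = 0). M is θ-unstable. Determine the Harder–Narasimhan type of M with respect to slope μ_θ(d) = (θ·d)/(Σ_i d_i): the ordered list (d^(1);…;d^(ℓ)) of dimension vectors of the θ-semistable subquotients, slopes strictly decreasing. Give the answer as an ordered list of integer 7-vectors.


Via rank(M_{q-1}∘⋯∘M_p): M ≅ I[1,4], I[2,7], I[3,3], I[6,6]^3.
μ_θ-semistable layers: μ^(1)=17; μ^(2)=3; μ^(3)=5/4; μ^(4)=-19/3; μ^(5)=-11; μ^(6)=-18

((0, 0, 0, 0, 0, 3, 0); (0, 0, 0, 1, 0, 0, 0); (0, 0, 0, 1, 1, 1, 1); (1, 1, 1, 0, 0, 0, 0); (0, 0, 2, 0, 0, 0, 0); (0, 1, 0, 0, 0, 0, 0))


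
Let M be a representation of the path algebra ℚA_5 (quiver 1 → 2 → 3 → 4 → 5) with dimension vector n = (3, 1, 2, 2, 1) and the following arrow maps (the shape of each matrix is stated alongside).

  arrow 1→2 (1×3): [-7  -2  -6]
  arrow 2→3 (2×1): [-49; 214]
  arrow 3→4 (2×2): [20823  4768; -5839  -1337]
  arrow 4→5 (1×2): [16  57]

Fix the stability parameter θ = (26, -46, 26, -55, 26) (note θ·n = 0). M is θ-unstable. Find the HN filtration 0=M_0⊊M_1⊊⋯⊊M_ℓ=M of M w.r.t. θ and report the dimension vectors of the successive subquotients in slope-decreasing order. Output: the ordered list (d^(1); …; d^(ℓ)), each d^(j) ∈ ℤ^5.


Barcode: M ≅ I[1,1]^2, I[1,5], I[3,4]. HN layers by μ_θ (3 steps, strictly decreasing):
  μ^(1)=26; μ^(2)=-49/4; μ^(3)=-29/2

((2, 0, 0, 0, 1); (1, 1, 1, 1, 0); (0, 0, 1, 1, 0))


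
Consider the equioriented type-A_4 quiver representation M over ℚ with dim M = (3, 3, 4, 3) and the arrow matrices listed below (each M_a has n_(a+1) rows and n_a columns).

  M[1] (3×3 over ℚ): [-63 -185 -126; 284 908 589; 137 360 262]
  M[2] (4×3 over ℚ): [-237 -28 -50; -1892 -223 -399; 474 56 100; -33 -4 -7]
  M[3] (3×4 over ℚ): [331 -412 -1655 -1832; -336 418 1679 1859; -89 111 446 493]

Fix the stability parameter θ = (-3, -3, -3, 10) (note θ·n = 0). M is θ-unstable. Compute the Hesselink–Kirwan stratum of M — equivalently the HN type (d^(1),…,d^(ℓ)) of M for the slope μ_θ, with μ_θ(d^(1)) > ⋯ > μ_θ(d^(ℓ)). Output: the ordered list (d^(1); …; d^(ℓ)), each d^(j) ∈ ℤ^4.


Barcode: M ≅ I[1,4]^3, I[3,3]. HN layers by μ_θ (2 steps, strictly decreasing):
  μ^(1)=10; μ^(2)=-3

((0, 0, 0, 3); (3, 3, 4, 0))


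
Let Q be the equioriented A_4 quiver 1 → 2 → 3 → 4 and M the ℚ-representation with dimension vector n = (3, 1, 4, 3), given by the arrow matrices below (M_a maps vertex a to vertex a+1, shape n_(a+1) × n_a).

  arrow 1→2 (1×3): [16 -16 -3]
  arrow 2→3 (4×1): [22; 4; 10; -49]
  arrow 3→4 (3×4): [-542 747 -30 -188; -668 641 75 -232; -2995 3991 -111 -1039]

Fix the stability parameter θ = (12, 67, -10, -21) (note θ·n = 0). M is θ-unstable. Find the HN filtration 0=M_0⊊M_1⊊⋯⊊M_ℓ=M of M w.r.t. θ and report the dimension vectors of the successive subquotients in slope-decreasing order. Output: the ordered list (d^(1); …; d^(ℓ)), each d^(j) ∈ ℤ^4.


Barcode: M ≅ I[1,1]^2, I[1,4], I[3,3], I[3,4]^2. HN layers by μ_θ (3 steps, strictly decreasing):
  μ^(1)=12; μ^(2)=-10; μ^(3)=-31/2

((3, 1, 1, 1); (0, 0, 1, 0); (0, 0, 2, 2))


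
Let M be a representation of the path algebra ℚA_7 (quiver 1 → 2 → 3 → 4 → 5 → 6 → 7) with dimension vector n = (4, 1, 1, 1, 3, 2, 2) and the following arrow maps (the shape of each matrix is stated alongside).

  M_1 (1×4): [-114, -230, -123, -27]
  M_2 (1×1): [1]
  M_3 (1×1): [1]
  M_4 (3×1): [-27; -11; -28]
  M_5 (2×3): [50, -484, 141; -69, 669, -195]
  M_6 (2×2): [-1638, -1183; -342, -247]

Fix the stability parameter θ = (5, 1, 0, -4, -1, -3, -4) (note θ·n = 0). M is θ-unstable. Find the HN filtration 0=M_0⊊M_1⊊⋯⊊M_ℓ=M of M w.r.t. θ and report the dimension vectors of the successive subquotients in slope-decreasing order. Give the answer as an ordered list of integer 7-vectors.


Via rank(M_{q-1}∘⋯∘M_p): M ≅ I[1,1]^3, I[1,6], I[5,5], I[5,7], I[7,7].
μ_θ-semistable layers: μ^(1)=5; μ^(2)=-1/3; μ^(3)=-1; μ^(4)=-8/3; μ^(5)=-4

((3, 0, 0, 0, 0, 0, 0); (1, 1, 1, 1, 1, 1, 0); (0, 0, 0, 0, 1, 0, 0); (0, 0, 0, 0, 1, 1, 1); (0, 0, 0, 0, 0, 0, 1))


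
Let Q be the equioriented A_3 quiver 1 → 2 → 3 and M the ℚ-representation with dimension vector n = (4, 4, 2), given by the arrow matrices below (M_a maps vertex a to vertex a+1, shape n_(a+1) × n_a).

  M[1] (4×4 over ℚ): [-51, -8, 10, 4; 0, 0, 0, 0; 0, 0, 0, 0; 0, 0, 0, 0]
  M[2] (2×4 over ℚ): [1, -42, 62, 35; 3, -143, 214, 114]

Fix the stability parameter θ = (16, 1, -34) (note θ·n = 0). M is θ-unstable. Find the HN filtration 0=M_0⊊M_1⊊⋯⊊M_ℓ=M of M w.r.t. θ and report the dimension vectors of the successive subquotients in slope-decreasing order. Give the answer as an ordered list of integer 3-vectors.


Via rank(M_{q-1}∘⋯∘M_p): M ≅ I[1,1]^3, I[1,3], I[2,2]^2, I[2,3].
μ_θ-semistable layers: μ^(1)=16; μ^(2)=1; μ^(3)=-17/3; μ^(4)=-33/2

((3, 0, 0); (0, 2, 0); (1, 1, 1); (0, 1, 1))


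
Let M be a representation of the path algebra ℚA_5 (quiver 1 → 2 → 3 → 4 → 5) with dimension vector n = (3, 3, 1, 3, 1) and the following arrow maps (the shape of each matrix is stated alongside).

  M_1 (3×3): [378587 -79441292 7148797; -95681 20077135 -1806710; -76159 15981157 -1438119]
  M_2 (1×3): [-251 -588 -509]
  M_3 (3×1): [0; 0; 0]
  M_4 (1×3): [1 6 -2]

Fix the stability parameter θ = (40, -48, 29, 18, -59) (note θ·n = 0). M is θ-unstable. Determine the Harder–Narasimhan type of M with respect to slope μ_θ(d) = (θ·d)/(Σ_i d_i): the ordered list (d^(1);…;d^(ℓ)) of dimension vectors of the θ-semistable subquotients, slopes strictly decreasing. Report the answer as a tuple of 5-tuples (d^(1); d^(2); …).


Interval decomposition of M: I[1,2]^2, I[1,3], I[4,4]^2, I[4,5].
HN type (ℓ=4): μ^(1)=29; μ^(2)=18; μ^(3)=-4; μ^(4)=-41/2

((0, 0, 1, 0, 0); (0, 0, 0, 2, 0); (3, 3, 0, 0, 0); (0, 0, 0, 1, 1))


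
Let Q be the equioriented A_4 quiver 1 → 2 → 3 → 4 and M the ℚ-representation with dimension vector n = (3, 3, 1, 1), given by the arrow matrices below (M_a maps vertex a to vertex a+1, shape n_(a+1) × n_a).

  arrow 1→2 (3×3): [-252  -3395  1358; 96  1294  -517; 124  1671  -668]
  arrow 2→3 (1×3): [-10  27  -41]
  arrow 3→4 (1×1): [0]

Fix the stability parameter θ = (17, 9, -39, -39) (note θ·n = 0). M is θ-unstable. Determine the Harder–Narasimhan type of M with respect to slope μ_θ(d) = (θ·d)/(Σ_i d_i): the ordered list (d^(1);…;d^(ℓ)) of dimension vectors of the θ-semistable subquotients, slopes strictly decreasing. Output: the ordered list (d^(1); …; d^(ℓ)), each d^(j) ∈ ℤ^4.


Barcode: M ≅ I[1,1], I[1,2], I[1,3], I[2,2], I[4,4]. HN layers by μ_θ (5 steps, strictly decreasing):
  μ^(1)=17; μ^(2)=13; μ^(3)=9; μ^(4)=-13/3; μ^(5)=-39

((1, 0, 0, 0); (1, 1, 0, 0); (0, 1, 0, 0); (1, 1, 1, 0); (0, 0, 0, 1))


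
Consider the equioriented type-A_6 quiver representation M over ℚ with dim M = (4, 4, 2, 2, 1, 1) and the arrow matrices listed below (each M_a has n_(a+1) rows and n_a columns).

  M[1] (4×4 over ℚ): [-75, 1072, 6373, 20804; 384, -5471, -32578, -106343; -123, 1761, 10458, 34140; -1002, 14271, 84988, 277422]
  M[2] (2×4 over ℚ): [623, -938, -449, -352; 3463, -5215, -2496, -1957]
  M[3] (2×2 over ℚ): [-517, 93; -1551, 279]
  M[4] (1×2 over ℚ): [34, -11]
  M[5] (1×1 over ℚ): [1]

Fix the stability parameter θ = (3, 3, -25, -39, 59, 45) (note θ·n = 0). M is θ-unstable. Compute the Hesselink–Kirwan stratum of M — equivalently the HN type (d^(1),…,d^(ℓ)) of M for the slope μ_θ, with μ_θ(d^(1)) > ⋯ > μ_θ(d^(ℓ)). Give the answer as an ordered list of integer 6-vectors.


Via rank(M_{q-1}∘⋯∘M_p): M ≅ I[1,2]^2, I[1,3], I[1,6], I[4,4].
μ_θ-semistable layers: μ^(1)=52; μ^(2)=3; μ^(3)=-19/3; μ^(4)=-29/2; μ^(5)=-39

((0, 0, 0, 0, 1, 1); (2, 2, 0, 0, 0, 0); (1, 1, 1, 0, 0, 0); (1, 1, 1, 1, 0, 0); (0, 0, 0, 1, 0, 0))


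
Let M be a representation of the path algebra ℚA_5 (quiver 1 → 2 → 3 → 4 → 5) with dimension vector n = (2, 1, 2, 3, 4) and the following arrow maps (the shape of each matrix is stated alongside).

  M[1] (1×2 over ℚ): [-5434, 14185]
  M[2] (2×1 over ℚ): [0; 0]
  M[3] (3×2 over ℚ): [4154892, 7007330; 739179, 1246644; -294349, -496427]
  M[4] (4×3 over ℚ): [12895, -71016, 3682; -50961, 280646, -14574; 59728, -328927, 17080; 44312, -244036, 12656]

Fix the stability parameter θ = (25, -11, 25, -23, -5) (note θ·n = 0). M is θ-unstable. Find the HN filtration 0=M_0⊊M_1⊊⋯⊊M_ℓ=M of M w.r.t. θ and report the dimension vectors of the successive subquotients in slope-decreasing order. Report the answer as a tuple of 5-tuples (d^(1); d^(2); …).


Interval decomposition of M: I[1,1], I[1,2], I[3,4], I[3,5], I[4,5], I[5,5]^2.
HN type (ℓ=6): μ^(1)=25; μ^(2)=7; μ^(3)=1; μ^(4)=-1; μ^(5)=-5; μ^(6)=-23

((1, 0, 0, 0, 0); (1, 1, 0, 0, 0); (0, 0, 1, 1, 0); (0, 0, 1, 1, 1); (0, 0, 0, 0, 3); (0, 0, 0, 1, 0))


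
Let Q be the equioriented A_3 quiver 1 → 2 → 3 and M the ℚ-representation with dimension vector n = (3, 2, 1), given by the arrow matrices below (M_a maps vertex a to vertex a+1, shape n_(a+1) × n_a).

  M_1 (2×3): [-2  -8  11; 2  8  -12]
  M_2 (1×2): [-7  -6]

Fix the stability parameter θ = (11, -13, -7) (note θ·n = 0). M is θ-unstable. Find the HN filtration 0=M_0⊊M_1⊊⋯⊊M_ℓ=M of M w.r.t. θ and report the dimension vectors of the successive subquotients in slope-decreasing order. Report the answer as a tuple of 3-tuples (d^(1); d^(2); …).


Via rank(M_{q-1}∘⋯∘M_p): M ≅ I[1,1], I[1,2], I[1,3].
μ_θ-semistable layers: μ^(1)=11; μ^(2)=-1; μ^(3)=-3

((1, 0, 0); (1, 1, 0); (1, 1, 1))


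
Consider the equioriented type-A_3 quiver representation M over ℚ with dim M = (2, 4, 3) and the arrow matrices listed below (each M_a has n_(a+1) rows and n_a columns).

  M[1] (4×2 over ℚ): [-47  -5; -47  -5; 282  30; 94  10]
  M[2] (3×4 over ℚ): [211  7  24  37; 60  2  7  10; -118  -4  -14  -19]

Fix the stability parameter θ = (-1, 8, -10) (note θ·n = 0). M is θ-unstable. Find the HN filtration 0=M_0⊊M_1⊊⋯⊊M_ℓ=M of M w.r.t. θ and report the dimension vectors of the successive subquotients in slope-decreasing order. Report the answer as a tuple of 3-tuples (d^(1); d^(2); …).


Via rank(M_{q-1}∘⋯∘M_p): M ≅ I[1,1], I[1,2], I[2,3]^3.
μ_θ-semistable layers: μ^(1)=8; μ^(2)=-1

((0, 1, 0); (2, 3, 3))


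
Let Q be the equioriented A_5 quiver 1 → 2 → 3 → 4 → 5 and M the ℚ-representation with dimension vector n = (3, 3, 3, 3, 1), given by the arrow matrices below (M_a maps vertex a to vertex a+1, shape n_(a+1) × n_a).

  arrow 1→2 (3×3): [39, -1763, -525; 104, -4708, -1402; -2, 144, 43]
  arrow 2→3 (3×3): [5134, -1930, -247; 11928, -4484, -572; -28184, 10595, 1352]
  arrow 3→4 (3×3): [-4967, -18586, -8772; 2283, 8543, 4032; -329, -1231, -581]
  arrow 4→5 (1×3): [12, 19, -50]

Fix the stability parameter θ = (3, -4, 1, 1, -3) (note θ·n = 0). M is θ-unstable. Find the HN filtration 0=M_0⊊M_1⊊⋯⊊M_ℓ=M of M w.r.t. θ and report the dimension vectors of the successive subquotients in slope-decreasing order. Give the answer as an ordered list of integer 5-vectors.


Barcode: M ≅ I[1,1], I[1,2], I[1,5], I[2,4], I[3,4]. HN layers by μ_θ (5 steps, strictly decreasing):
  μ^(1)=3; μ^(2)=1; μ^(3)=-1/3; μ^(4)=-1/2; μ^(5)=-4

((1, 0, 0, 0, 0); (0, 0, 2, 2, 0); (0, 0, 1, 1, 1); (2, 2, 0, 0, 0); (0, 1, 0, 0, 0))


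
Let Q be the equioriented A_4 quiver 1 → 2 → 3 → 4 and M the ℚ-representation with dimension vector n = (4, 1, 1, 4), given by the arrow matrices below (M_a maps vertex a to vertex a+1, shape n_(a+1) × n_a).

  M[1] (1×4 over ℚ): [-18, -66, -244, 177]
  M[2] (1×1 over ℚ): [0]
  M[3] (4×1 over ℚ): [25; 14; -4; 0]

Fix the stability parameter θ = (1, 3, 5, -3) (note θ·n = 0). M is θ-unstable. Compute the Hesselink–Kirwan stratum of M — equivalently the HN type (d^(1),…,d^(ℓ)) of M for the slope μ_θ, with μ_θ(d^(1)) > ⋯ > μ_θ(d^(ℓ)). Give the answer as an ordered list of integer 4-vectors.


Interval decomposition of M: I[1,1]^3, I[1,2], I[3,4], I[4,4]^3.
HN type (ℓ=3): μ^(1)=3; μ^(2)=1; μ^(3)=-3

((0, 1, 0, 0); (4, 0, 1, 1); (0, 0, 0, 3))


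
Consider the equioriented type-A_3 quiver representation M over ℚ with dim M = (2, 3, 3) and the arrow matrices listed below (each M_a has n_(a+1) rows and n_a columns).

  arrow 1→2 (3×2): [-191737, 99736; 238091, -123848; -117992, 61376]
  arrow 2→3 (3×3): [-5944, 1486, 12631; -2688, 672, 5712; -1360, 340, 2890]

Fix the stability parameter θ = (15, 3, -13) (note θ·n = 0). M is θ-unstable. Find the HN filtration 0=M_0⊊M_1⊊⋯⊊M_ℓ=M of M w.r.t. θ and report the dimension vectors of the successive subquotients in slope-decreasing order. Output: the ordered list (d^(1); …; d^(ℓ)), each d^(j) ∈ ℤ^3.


Interval decomposition of M: I[1,1], I[1,3], I[2,2]^2, I[3,3]^2.
HN type (ℓ=4): μ^(1)=15; μ^(2)=3; μ^(3)=5/3; μ^(4)=-13

((1, 0, 0); (0, 2, 0); (1, 1, 1); (0, 0, 2))


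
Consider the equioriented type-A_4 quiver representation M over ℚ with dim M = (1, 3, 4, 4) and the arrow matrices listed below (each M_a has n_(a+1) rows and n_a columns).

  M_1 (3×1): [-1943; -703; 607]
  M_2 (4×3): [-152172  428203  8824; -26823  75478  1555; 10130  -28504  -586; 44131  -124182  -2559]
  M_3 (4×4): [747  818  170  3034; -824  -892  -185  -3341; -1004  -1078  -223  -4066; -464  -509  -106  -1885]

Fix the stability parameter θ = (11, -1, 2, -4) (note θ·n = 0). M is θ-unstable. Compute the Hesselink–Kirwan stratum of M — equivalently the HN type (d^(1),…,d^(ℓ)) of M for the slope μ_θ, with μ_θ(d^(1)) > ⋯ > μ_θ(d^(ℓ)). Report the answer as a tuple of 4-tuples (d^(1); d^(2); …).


Interval decomposition of M: I[1,4], I[2,2], I[2,4], I[3,4]^2.
HN type (ℓ=2): μ^(1)=2; μ^(2)=-1

((1, 1, 1, 1); (0, 2, 3, 3))
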